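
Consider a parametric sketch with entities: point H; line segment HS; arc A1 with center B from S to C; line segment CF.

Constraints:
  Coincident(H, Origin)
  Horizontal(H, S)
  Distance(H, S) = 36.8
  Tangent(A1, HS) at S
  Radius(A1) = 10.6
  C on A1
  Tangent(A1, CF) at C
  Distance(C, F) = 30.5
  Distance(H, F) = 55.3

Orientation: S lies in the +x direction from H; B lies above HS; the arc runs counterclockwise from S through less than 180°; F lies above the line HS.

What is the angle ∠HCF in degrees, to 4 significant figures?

85.03°

H is at the origin; HS is horizontal with |HS| = 36.8 and S on the +x side, so S = (36.80, 0.000). Tangency of A1 to HS means the radius BS is perpendicular to HS, so B = S + (0, 10.6) = (36.80, 10.60). Since BC ⟂ CF (tangency), |BF| = √(10.6² + 30.5²) = 32.29 regardless of where C sits on A1. So F lies on both circle(H, 55.3) and circle(B, 32.29); the above-HS intersection is F = (34.97, 42.84). C is the foot of the tangent from F: C = (46.60, 14.64).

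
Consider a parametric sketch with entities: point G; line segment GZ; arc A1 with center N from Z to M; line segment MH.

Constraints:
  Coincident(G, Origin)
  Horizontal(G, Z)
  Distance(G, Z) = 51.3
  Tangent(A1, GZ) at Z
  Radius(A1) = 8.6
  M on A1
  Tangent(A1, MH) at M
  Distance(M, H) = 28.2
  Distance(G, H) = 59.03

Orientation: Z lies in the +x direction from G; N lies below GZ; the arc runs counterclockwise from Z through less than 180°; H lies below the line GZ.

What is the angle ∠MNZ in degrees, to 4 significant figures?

95.76°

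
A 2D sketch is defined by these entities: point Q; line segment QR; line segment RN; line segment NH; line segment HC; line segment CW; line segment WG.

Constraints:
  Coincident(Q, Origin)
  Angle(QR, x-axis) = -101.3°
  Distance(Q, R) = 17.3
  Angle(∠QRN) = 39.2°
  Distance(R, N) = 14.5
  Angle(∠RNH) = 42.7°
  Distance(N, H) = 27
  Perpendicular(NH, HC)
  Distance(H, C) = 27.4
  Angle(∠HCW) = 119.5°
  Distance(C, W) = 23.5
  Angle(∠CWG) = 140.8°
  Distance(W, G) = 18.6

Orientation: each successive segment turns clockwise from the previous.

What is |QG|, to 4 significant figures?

47.55

Q is at the origin; QR runs at -101.3° with length 17.3, so R = (-3.390, -16.96). ∠QRN = 39.2° gives RN at 117.9° from the x-axis; with |RN| = 14.5, N = (-10.17, -4.150). ∠RNH = 42.7° gives NH at -19.40° from the x-axis; with |NH| = 27.0, H = (15.29, -13.12). NH is perpendicular to HC, so HC runs at -109.4°; with |HC| = 27.4, C = (6.191, -38.96). ∠HCW = 119.5° gives CW at -169.9° from the x-axis; with |CW| = 23.5, W = (-16.94, -43.08). ∠CWG = 140.8° gives WG at 150.9° from the x-axis; with |WG| = 18.6, G = (-33.20, -34.04). Then |QG| = |G − Q| = 47.55.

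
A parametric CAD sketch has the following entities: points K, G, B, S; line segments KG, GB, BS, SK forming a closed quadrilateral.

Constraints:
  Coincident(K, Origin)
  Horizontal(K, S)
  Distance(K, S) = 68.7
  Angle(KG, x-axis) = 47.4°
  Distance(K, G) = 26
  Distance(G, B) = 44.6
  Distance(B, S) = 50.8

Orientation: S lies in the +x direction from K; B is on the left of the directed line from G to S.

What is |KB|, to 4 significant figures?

70.47

K is at the origin; K and S share the same y with |KS| = 68.7 and S in +x, so S = (68.7, 0). KG runs at 47.4° with |KG| = 26.0, so G = (17.60, 19.14). B is determined by |GB| = 44.6 and |BS| = 50.8 together: it lies at the intersection of circle(G, 44.6) and circle(S, 50.8). With |GS| = 54.57, the foot of the radical line on GS is 21.86 from G and the perpendicular offset is √(44.6² − 21.86²) = 38.87. Taking the left-of-GS solution: B = (51.71, 47.87).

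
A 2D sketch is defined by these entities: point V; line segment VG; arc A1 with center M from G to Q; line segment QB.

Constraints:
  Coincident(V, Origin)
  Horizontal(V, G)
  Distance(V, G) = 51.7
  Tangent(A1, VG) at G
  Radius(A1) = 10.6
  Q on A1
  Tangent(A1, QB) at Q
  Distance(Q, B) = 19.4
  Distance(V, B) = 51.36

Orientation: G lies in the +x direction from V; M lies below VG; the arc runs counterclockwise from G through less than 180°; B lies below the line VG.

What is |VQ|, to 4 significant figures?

42.51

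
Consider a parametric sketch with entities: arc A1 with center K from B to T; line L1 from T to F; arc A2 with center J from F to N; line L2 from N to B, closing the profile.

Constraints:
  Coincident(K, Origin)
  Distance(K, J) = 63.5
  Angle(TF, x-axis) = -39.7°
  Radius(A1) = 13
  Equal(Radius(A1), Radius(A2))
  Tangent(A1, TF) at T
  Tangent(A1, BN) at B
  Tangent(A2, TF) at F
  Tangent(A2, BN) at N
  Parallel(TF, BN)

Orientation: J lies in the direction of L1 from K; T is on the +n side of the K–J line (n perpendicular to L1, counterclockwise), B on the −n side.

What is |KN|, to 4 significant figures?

64.82

The slot axis is L1's direction at -39.7°, so u = (cos -39.7°, sin -39.7°) = (0.7694, -0.6388) and n = (−sin -39.7°, cos -39.7°) = (0.6388, 0.7694). K is at the origin and J lies 63.5 along u from K, so J = 63.5·u = (48.86, -40.56). Tangency of A1 to both parallel lines with radius 13.0 puts T and B at K ± 13.0·n: T = (8.304, 10.00), B = (-8.304, -10.00). Equal radii place F and N the same way about J: F = J + 13.0·n = (57.16, -30.56), N = J − 13.0·n = (40.55, -50.56). Then |KN| = |N − K| = 64.82.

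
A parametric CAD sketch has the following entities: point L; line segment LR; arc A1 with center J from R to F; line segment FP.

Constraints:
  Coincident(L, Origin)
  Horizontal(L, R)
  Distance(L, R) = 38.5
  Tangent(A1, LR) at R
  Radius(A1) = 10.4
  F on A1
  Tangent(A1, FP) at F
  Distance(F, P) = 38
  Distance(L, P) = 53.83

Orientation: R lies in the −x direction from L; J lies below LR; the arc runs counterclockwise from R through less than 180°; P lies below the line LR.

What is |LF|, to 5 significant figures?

49.791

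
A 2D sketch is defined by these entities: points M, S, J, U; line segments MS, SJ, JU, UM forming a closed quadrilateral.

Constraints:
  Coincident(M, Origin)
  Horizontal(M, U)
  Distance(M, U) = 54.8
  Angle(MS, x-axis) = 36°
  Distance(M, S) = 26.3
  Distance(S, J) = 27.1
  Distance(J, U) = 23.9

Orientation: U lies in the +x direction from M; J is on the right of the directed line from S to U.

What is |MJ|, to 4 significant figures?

33.95

M is at the origin; M and U share the same y with |MU| = 54.8 and U in +x, so U = (54.8, 0). MS runs at 36.0° with |MS| = 26.3, so S = (21.28, 15.46). J is determined by |SJ| = 27.1 and |JU| = 23.9 together: it lies at the intersection of circle(S, 27.1) and circle(U, 23.9). With |SU| = 36.92, the foot of the radical line on SU is 20.67 from S and the perpendicular offset is √(27.1² − 20.67²) = 17.53. Taking the right-of-SU solution: J = (32.71, -9.114).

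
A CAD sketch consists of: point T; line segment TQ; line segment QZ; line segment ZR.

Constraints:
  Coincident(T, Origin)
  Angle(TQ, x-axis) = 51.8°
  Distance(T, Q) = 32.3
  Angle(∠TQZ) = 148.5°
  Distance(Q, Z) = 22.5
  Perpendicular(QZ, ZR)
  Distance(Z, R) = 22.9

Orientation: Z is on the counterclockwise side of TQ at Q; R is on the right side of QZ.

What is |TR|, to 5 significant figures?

63.924

T is at the origin; TQ runs at 51.8° with length 32.3, so Q = 32.3·(cos 51.8°, sin 51.8°) = (19.975, 25.383). ∠TQZ = 148.5°, so QZ runs at 51.8° + (180° − 148.5°) = 83.300° from the x-axis; with |QZ| = 22.5, Z = Q + 22.5·(cos 83.300°, sin 83.300°) = (22.600, 47.730). The perpendicularity gives ZR at right angles to QZ; with |ZR| = 22.9 on the right of QZ, R = Z + 22.9·(0.99317, -0.11667) = (45.343, 45.058). Then |TR| = |R − T| = 63.924.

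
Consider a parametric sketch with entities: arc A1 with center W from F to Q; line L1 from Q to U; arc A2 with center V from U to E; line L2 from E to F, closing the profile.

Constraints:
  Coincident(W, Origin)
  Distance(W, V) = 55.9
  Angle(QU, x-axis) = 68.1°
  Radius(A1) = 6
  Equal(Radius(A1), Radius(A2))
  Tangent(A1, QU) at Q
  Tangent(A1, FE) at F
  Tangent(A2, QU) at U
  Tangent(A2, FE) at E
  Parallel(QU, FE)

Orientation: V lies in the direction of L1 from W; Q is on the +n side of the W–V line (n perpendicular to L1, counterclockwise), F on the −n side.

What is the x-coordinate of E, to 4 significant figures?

26.42

The slot axis is L1's direction at 68.1°, so u = (cos 68.1°, sin 68.1°) = (0.3730, 0.9278) and n = (−sin 68.1°, cos 68.1°) = (-0.9278, 0.3730). W is at the origin and V lies 55.9 along u from W, so V = 55.9·u = (20.85, 51.87). Tangency of A1 to both parallel lines with radius 6.0 puts Q and F at W ± 6.0·n: Q = (-5.567, 2.238), F = (5.567, -2.238). Equal radii place U and E the same way about V: U = V + 6.0·n = (15.28, 54.10), E = V − 6.0·n = (26.42, 49.63). So E.x = 26.42.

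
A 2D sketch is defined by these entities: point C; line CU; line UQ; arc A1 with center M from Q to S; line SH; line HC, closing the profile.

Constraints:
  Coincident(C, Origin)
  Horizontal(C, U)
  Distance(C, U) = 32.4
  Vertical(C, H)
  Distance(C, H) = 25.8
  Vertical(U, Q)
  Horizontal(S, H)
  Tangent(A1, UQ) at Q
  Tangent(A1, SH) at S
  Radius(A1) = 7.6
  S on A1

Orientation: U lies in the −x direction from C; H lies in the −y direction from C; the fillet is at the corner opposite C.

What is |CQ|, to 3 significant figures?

37.2

C is at the origin; C and U share the same y with |CU| = 32.4 and U on the −x side, so U = (-32.4, 0.00). CH is vertical with |CH| = 25.8 and H on the −y side, so H = (0.00, -25.8). The virtual corner opposite C is at (-32.4, -25.8). Tangency of A1 to UQ means the radius MQ is perpendicular to UQ and since A1 is tangent to SH there, MS ⟂ SH, with radius 7.6, so the center M sits 7.6 in from both sides at M = (-24.8, -18.2). That places the tangent points at Q = (-32.4, -18.2) on UQ and S = (-24.8, -25.8) on SH. Then |CQ| = |Q − C| = 37.2.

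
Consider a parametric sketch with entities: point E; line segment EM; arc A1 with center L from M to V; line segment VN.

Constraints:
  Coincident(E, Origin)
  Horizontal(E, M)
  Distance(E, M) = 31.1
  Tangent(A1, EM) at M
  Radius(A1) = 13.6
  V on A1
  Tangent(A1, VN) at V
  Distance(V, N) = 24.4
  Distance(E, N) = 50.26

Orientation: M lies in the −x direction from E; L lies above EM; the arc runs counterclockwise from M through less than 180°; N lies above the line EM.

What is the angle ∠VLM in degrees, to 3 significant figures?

114°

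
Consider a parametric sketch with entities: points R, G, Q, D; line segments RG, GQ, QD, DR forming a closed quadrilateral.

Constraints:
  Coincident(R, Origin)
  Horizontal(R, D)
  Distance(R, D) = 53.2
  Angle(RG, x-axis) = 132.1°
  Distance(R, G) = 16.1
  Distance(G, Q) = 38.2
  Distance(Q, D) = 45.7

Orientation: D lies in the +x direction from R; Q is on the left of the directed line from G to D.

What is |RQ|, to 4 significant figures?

39.01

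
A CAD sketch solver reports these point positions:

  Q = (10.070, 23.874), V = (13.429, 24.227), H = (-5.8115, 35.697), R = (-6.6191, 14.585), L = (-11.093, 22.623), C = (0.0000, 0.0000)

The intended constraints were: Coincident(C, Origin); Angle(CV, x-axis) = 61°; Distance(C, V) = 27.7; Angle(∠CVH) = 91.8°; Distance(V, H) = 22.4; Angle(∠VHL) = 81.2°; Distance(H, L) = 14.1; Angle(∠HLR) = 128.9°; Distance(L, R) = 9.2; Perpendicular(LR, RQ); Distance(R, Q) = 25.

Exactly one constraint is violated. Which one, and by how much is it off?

Distance(R, Q) = 25 — off by 5.90.

C = (0.00, 0.00) ✓; CV at 61.00° ✓; |CV| = 27.70 ✓; ∠CVH = 91.80° ✓; |VH| = 22.40 ✓; ∠VHL = 81.20° ✓; |HL| = 14.10 ✓; ∠HLR = 128.9° ✓; |LR| = 9.199 ✓; ∠(LR, RQ) = 90.00° ✓; |RQ| = 19.10 ✗.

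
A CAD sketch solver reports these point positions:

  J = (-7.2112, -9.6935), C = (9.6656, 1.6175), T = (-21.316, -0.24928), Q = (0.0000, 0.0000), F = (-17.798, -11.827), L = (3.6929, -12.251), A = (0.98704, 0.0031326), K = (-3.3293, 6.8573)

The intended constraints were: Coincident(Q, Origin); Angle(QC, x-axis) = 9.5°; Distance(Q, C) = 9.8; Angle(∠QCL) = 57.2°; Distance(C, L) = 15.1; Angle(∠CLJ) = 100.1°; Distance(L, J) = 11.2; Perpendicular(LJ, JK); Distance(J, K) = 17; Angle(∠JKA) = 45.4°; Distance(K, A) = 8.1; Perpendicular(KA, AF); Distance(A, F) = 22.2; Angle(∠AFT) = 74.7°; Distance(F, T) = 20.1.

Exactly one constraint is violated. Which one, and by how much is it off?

Distance(F, T) = 20.1 — off by 8.00.

Q = (0.00, 0.00) ✓; QC at 9.500° ✓; |QC| = 9.800 ✓; ∠QCL = 57.20° ✓; |CL| = 15.10 ✓; ∠CLJ = 100.1° ✓; |LJ| = 11.20 ✓; ∠(LJ, JK) = 90.00° ✓; |JK| = 17.00 ✓; ∠JKA = 45.40° ✓; |KA| = 8.100 ✓; ∠(KA, AF) = 90.00° ✓; |AF| = 22.20 ✓; ∠AFT = 74.70° ✓; |FT| = 12.10 ✗.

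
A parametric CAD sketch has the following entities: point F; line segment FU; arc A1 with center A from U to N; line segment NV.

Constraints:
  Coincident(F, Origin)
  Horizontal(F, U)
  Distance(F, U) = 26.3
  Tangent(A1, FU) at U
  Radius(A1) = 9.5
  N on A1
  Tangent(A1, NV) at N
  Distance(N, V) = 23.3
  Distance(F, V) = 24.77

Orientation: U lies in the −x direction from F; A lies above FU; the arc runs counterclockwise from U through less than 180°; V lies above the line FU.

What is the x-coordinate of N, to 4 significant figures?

-18.28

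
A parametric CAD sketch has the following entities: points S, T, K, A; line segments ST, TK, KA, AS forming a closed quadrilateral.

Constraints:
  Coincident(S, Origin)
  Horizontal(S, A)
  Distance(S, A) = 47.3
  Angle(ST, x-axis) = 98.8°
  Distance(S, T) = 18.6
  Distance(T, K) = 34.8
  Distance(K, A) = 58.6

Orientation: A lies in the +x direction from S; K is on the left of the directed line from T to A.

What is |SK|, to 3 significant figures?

50.7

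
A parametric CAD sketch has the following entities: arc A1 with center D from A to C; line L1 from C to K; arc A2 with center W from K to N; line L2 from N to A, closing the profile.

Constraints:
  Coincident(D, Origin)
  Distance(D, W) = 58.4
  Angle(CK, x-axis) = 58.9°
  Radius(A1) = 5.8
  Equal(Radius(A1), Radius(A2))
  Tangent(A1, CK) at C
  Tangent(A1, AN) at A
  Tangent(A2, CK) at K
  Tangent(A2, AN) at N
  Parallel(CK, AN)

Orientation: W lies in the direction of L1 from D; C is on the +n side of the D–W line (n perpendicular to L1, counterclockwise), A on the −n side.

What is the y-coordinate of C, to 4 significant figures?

2.996

The slot axis is L1's direction at 58.9°, so u = (cos 58.9°, sin 58.9°) = (0.5165, 0.8563) and n = (−sin 58.9°, cos 58.9°) = (-0.8563, 0.5165). D is at the origin and W lies 58.4 along u from D, so W = 58.4·u = (30.17, 50.01). Tangency of A1 to both parallel lines with radius 5.8 puts C and A at D ± 5.8·n: C = (-4.966, 2.996), A = (4.966, -2.996). So C.y = 2.996.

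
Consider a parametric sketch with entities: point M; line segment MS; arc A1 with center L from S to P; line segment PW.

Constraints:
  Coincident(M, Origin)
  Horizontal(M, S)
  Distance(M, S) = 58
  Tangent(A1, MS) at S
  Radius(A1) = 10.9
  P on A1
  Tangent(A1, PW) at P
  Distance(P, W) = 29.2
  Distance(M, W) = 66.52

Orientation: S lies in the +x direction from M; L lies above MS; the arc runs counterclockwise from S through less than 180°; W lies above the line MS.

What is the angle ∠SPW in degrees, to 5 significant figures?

119.21°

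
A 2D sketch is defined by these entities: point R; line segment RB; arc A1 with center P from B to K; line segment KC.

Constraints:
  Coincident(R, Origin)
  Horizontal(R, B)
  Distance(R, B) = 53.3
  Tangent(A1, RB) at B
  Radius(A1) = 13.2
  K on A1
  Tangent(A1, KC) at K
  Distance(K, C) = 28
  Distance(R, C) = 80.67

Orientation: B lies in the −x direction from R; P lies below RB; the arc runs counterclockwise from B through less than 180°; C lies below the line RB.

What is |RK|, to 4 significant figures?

67.26

Checks: R = (0.00, 0.00) ✓; |PK| = 13.20 ✓; ∠(PK, KC) = 90.00° ✓; |KC| = 28.00 ✓; |RC| = 80.67 ✓.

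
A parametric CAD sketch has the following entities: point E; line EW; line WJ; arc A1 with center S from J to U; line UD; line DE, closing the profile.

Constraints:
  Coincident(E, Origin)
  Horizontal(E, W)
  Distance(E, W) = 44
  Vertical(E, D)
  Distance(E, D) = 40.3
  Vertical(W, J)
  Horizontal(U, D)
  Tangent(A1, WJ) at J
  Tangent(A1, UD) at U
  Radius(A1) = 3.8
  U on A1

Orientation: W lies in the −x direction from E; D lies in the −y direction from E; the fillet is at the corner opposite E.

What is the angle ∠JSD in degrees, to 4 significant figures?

174.6°

E is at the origin; EW is horizontal with |EW| = 44.0 and W on the −x side, so W = (-44.00, 0.000). ED is vertical with |ED| = 40.3 and D on the −y side, so D = (0.000, -40.30). The virtual corner opposite E is at (-44.00, -40.30). Since A1 is tangent to WJ there, SJ ⟂ WJ and A1 meets UD tangentially, so SU is at right angles to UD, with radius 3.8, so the center S sits 3.8 in from both sides at S = (-40.20, -36.50). That places the tangent points at J = (-44.00, -36.50) on WJ and U = (-40.20, -40.30) on UD. Then cos ∠JSD = SJ·SD / (|SJ||SD|), giving 174.6°.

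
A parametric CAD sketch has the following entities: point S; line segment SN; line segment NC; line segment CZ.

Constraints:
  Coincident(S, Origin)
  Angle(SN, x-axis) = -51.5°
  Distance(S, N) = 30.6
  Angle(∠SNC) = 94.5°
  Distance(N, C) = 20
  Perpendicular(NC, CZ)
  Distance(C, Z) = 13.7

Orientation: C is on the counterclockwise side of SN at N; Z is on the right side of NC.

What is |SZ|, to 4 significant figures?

49.56

S is at the origin; SN runs at -51.5° with length 30.6, so N = 30.6·(cos -51.5°, sin -51.5°) = (19.05, -23.95). ∠SNC = 94.5°, so NC runs at -51.5° + (180° − 94.5°) = 34.00° from the x-axis; with |NC| = 20.0, C = N + 20.0·(cos 34.00°, sin 34.00°) = (35.63, -12.76). NC is perpendicular to CZ; with |CZ| = 13.7 on the right of NC, Z = C + 13.7·(0.5592, -0.8290) = (43.29, -24.12). Then |SZ| = |Z − S| = 49.56.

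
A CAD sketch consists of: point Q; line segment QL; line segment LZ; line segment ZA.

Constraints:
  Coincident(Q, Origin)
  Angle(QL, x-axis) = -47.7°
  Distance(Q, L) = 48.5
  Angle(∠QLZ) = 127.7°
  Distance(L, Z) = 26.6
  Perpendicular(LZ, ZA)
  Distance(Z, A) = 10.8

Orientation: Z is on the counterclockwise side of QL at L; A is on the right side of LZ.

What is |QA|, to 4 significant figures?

74.72

∠QLZ = 127.7°, so LZ runs at -47.7° + (180° − 127.7°) = 4.600° from the x-axis; with |LZ| = 26.6, Z = L + 26.6·(cos 4.600°, sin 4.600°) = (59.16, -33.74). The perpendicularity gives ZA at right angles to LZ; with |ZA| = 10.8 on the right of LZ, A = Z + 10.8·(0.08020, -0.9968) = (60.02, -44.50). Then |QA| = |A − Q| = 74.72.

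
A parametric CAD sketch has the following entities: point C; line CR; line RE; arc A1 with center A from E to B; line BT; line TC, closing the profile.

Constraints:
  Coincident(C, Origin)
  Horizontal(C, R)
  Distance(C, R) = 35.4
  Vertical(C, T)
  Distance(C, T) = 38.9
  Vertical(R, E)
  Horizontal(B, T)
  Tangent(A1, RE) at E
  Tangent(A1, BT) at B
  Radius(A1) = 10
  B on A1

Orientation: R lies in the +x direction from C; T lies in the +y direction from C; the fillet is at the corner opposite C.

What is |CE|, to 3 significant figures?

45.7

C is at the origin; C and R share the same y with |CR| = 35.4 and R on the +x side, so R = (35.4, 0.00). CT is vertical with |CT| = 38.9 and T on the +y side, so T = (0.00, 38.9). The virtual corner opposite C is at (35.4, 38.9). The tangent condition forces AE to be normal to RE and A1 meets BT tangentially, so AB is at right angles to BT, with radius 10.0, so the center A sits 10.0 in from both sides at A = (25.4, 28.9). That places the tangent points at E = (35.4, 28.9) on RE and B = (25.4, 38.9) on BT. Then |CE| = |E − C| = 45.7.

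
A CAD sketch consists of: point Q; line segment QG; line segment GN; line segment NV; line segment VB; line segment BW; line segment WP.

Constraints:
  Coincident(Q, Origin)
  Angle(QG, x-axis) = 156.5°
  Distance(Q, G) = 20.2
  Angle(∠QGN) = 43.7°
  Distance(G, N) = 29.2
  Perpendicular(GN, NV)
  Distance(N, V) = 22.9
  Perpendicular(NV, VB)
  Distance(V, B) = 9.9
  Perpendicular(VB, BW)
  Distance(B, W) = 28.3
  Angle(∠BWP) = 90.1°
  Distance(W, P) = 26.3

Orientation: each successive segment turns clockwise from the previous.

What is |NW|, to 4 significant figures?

11.28

NV ⟂ VB, so VB runs at -159.8°; with |VB| = 9.9, B = (7.496, -6.773). VB ⟂ BW, so BW runs at 110.2°; with |BW| = 28.3, W = (-2.276, 19.79). Then |NW| = |W − N| = 11.28.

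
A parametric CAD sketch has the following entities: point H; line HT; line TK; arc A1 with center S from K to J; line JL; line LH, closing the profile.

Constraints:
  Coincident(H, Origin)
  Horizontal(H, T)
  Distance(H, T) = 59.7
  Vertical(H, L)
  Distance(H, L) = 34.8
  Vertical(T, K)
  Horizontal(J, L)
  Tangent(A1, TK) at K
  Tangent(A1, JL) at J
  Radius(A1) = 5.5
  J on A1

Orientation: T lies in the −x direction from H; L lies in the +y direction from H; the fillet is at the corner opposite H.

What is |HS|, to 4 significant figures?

61.61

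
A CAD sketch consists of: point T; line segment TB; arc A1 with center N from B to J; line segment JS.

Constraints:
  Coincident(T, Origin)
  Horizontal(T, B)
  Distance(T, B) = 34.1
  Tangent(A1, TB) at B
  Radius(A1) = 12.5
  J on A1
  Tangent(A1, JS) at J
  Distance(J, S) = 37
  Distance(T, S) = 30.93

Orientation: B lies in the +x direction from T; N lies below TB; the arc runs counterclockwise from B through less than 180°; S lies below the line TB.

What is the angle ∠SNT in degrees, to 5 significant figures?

48.286°

T is at the origin; T and B share the same y with |TB| = 34.1 and B on the +x side, so B = (34.100, 0.0000). Tangency of A1 to TB means the radius NB is perpendicular to TB, so N = B + (0, -12.5) = (34.100, -12.500). Since NJ ⟂ JS (tangency), |NS| = √(12.5² + 37.0²) = 39.054 regardless of where J sits on A1. So S lies on both circle(T, 30.93) and circle(N, 39.054); the below-TB intersection is S = (-0.33329, -30.928). J is the foot of the tangent from S: J = (24.985, -3.9467).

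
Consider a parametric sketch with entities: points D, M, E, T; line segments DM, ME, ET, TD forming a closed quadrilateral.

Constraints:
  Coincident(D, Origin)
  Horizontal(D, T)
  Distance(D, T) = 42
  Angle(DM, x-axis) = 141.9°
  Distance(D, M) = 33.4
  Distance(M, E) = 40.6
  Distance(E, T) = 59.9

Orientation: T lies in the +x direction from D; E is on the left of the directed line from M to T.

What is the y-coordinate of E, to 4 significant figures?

46.86

Checks: |ME| = 40.60 ✓; |ET| = 59.90 ✓.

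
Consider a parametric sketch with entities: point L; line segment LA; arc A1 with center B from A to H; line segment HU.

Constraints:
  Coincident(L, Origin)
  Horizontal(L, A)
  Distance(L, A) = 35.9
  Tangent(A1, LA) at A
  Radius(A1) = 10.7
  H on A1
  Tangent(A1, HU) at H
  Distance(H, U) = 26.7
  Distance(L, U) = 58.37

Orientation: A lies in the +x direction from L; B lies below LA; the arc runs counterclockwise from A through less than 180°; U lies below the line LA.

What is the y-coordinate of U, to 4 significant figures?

-38.28

Checks: L.y = 0.00, A.y = 0.00 ✓; |BH| = 10.70 ✓; ∠(BH, HU) = 90.00° ✓; |HU| = 26.70 ✓; |LU| = 58.37 ✓.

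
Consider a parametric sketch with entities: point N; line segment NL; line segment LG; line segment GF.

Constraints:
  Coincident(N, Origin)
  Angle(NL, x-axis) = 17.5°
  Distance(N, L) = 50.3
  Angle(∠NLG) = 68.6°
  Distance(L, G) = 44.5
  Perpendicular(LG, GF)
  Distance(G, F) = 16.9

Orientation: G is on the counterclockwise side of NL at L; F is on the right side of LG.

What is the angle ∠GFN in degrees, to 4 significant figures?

22.31°

N is at the origin; NL runs at 17.5° with length 50.3, so L = 50.3·(cos 17.5°, sin 17.5°) = (47.97, 15.13). ∠NLG = 68.6°, so LG runs at 17.5° + (180° − 68.6°) = 128.9° from the x-axis; with |LG| = 44.5, G = L + 44.5·(cos 128.9°, sin 128.9°) = (20.03, 49.76). LG is perpendicular to GF; with |GF| = 16.9 on the right of LG, F = G + 16.9·(0.7782, 0.6280) = (33.18, 60.37). Then cos ∠GFN = FG·FN / (|FG||FN|), giving 22.31°.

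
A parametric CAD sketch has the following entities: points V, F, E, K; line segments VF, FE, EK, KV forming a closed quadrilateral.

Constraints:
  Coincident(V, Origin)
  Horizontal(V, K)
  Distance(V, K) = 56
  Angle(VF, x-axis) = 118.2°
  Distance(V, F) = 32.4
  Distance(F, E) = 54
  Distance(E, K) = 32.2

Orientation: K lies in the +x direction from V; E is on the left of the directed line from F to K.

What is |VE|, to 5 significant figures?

47.244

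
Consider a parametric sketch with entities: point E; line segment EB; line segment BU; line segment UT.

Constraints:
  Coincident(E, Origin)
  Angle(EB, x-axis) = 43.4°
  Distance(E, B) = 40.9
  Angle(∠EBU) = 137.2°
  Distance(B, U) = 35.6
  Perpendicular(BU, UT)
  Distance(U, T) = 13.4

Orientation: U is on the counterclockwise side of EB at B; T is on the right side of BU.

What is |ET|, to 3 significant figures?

77.5

E is at the origin; EB runs at 43.4° with length 40.9, so B = 40.9·(cos 43.4°, sin 43.4°) = (29.7, 28.1). ∠EBU = 137.2°, so BU runs at 43.4° + (180° − 137.2°) = 86.2° from the x-axis; with |BU| = 35.6, U = B + 35.6·(cos 86.2°, sin 86.2°) = (32.1, 63.6). BU ⟂ UT; with |UT| = 13.4 on the right of BU, T = U + 13.4·(0.998, -0.0663) = (45.4, 62.7). Then |ET| = |T − E| = 77.5.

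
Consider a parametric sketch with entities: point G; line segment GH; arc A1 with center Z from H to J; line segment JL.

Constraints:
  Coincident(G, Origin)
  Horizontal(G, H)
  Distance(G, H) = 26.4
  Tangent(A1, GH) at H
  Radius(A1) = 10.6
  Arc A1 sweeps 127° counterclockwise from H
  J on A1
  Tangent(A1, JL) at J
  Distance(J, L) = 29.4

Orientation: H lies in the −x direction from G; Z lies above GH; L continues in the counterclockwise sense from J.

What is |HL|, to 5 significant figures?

41.498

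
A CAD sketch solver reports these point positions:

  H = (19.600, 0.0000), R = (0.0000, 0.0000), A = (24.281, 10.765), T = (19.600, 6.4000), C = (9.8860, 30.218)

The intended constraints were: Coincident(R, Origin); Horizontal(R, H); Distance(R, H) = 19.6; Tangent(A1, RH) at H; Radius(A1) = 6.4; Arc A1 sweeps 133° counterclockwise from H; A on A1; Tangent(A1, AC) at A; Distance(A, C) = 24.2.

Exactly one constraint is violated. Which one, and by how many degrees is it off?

Tangent(A1, AC) at A — off by 6.50°.

R = (0.00, 0.00) ✓; R.y = 0.00, H.y = 0.00 ✓; |RH| = 19.60 ✓; ∠(TH, HR) = 90.00° ✓; |TH| = 6.400 ✓; bearing(T→A) − bearing(T→H) = 133.0° ✓; |TA| = 6.400 ✓; ∠(TA, AC) = 96.50° ✗; |AC| = 24.20 ✓.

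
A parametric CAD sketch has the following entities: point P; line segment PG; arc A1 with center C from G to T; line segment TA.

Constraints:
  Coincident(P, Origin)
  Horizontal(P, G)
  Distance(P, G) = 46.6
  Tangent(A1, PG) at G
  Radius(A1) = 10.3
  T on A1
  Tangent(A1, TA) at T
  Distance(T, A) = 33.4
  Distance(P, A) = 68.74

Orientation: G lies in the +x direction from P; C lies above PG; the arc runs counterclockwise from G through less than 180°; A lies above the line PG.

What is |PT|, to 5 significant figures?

58.000

P is at the origin; P and G share the same y with |PG| = 46.6 and G on the +x side, so G = (46.600, 0.0000). A1 meets PG tangentially, so CG is at right angles to PG, so C = G + (0, 10.3) = (46.600, 10.300). Since CT ⟂ TA (tangency), |CA| = √(10.3² + 33.4²) = 34.952 regardless of where T sits on A1. So A lies on both circle(P, 68.74) and circle(C, 34.952); the above-PG intersection is A = (52.125, 44.813). T is the foot of the tangent from A: T = (56.799, 11.741).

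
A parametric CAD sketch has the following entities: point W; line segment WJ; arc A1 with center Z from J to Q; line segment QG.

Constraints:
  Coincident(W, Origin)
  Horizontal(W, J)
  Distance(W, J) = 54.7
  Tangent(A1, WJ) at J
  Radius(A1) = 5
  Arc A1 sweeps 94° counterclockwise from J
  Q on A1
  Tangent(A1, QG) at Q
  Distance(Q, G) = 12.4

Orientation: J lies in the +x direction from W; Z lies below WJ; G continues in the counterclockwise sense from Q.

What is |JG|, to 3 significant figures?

18.2

W is at the origin; WJ is horizontal with |WJ| = 54.7 and J on the +x side, so J = (54.7, 0.00). The tangent condition forces ZJ to be normal to WJ, so Z = J + (0, -5) = (54.7, -5.00). On A1, J sits at bearing 90° from Z; a 94° counterclockwise sweep puts Q at bearing 184°, so Q = Z + 5.0·(cos 184°, sin 184°) = (49.7, -5.35). A1 meets QG tangentially, so ZQ is at right angles to QG, so QG runs along (−sin 184°, cos 184°); with |QG| = 12.4, G = (50.6, -17.7). Then |JG| = |G − J| = 18.2.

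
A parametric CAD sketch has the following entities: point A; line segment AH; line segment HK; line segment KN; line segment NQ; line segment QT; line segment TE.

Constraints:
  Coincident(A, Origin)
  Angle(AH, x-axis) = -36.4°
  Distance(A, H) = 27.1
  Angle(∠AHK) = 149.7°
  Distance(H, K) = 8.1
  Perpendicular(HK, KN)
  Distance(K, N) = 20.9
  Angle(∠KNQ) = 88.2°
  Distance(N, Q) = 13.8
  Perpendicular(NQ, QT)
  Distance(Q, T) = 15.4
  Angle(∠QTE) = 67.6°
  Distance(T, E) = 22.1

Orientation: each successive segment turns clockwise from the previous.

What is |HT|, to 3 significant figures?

7.27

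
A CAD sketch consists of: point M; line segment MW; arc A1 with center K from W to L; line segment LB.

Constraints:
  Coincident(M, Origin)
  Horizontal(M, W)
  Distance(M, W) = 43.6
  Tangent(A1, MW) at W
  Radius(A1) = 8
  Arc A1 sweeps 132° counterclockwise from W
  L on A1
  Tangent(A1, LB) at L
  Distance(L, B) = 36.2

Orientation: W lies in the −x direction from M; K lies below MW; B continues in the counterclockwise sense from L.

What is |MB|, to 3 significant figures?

47.6

M is at the origin; MW is horizontal with |MW| = 43.6 and W on the −x side, so W = (-43.6, 0.00). Since A1 is tangent to MW there, KW ⟂ MW, so K = W + (0, -8) = (-43.6, -8.00). On A1, W sits at bearing 90° from K; a 132° counterclockwise sweep puts L at bearing 222°, so L = K + 8.0·(cos 222°, sin 222°) = (-49.5, -13.4). Since A1 is tangent to LB there, KL ⟂ LB, so LB runs along (−sin 222°, cos 222°); with |LB| = 36.2, B = (-25.3, -40.3). Then |MB| = |B − M| = 47.6.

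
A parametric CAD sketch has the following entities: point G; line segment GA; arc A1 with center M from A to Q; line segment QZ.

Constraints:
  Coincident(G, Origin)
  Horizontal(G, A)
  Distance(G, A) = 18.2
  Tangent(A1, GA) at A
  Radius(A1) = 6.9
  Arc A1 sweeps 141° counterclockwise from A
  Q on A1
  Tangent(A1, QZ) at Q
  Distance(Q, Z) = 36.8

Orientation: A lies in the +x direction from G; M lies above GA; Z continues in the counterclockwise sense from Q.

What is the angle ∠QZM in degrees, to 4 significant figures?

10.62°

G is at the origin; G and A share the same y with |GA| = 18.2 and A on the +x side, so A = (18.20, 0.000). The tangent condition forces MA to be normal to GA, so M = A + (0, 6.9) = (18.20, 6.900). On A1, A sits at bearing -90° from M; a 141° counterclockwise sweep puts Q at bearing 51°, so Q = M + 6.9·(cos 51°, sin 51°) = (22.54, 12.26). Tangency of A1 to QZ means the radius MQ is perpendicular to QZ, so QZ runs along (−sin 51°, cos 51°); with |QZ| = 36.8, Z = (-6.057, 35.42). Then cos ∠QZM = ZQ·ZM / (|ZQ||ZM|), giving 10.62°.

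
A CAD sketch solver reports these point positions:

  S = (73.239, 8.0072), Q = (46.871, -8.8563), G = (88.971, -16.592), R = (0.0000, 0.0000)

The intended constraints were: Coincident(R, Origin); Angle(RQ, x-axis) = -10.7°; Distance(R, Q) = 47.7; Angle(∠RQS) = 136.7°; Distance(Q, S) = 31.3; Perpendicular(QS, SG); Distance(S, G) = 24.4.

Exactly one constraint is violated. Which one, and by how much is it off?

Distance(S, G) = 24.4 — off by 4.80.

R = (0.00, 0.00) ✓; RQ at -10.70° ✓; |RQ| = 47.70 ✓; ∠RQS = 136.7° ✓; |QS| = 31.30 ✓; ∠(QS, SG) = 90.00° ✓; |SG| = 29.20 ✗.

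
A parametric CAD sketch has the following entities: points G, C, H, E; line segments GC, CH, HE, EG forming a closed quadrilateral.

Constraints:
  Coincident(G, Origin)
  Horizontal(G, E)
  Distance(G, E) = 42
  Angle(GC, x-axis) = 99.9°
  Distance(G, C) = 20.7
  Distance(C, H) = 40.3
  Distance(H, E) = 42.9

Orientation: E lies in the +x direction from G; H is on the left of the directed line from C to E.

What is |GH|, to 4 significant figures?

51.63

G is at the origin; G and E share the same y with |GE| = 42.0 and E in +x, so E = (42.0, 0). GC runs at 99.9° with |GC| = 20.7, so C = (-3.559, 20.39). H is determined by |CH| = 40.3 and |HE| = 42.9 together: it lies at the intersection of circle(C, 40.3) and circle(E, 42.9). With |CE| = 49.91, the foot of the radical line on CE is 22.79 from C and the perpendicular offset is √(40.3² − 22.79²) = 33.24. Taking the left-of-CE solution: H = (30.82, 41.42).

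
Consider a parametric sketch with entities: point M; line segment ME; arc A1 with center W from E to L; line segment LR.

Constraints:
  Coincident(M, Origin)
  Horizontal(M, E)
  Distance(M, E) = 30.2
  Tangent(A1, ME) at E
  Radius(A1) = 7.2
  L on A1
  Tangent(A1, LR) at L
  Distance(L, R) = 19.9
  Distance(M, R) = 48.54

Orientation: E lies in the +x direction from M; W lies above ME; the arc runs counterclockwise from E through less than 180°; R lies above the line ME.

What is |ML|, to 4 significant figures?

37.65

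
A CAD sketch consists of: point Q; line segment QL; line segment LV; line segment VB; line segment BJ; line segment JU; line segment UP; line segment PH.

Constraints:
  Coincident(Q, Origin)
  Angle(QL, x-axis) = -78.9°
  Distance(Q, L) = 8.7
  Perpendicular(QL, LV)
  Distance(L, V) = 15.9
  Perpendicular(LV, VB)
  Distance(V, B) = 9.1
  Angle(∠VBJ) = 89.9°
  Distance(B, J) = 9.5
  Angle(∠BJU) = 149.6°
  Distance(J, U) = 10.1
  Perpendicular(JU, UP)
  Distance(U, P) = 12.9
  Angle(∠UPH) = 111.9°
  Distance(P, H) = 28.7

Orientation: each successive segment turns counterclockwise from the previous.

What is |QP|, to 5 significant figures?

16.416

Q is at the origin; QL runs at -78.9° with length 8.7, so L = (1.6749, -8.5372). The perpendicularity gives LV at right angles to QL, so LV runs at 11.100°; with |LV| = 15.9, V = (17.277, -5.4761). LV is perpendicular to VB, so VB runs at 101.10°; with |VB| = 9.1, B = (15.526, 3.4536). ∠VBJ = 89.9° gives BJ at -168.80° from the x-axis; with |BJ| = 9.5, J = (6.2065, 1.6084). ∠BJU = 149.6° gives JU at -138.40° from the x-axis; with |JU| = 10.1, U = (-1.3463, -5.0973). The perpendicularity gives UP at right angles to JU, so UP runs at -48.400°; with |UP| = 12.9, P = (7.2184, -14.744). Then |QP| = |P − Q| = 16.416.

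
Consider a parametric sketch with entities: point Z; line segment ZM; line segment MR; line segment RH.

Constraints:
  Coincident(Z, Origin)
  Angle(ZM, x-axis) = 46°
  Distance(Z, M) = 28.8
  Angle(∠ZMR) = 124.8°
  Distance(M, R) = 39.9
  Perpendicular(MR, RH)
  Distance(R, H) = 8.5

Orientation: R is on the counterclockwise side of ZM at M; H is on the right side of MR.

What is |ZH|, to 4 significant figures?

64.86

∠ZMR = 124.8°, so MR runs at 46.0° + (180° − 124.8°) = 101.2° from the x-axis; with |MR| = 39.9, R = M + 39.9·(cos 101.2°, sin 101.2°) = (12.26, 59.86). The perpendicularity gives RH at right angles to MR; with |RH| = 8.5 on the right of MR, H = R + 8.5·(0.9810, 0.1942) = (20.59, 61.51). Then |ZH| = |H − Z| = 64.86.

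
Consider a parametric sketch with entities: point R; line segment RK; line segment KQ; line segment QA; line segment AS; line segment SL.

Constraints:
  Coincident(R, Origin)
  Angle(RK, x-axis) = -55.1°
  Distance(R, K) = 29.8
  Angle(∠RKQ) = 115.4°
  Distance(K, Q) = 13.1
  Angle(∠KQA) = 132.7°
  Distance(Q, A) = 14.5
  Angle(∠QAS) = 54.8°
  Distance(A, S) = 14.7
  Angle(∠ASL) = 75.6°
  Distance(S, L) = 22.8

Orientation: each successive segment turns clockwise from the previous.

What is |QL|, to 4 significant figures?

10.26

∠QAS = 54.8° gives AS at 67.80° from the x-axis; with |AS| = 14.7, S = (1.985, -25.47). ∠ASL = 75.6° gives SL at -36.60° from the x-axis; with |SL| = 22.8, L = (20.29, -39.07). Then |QL| = |L − Q| = 10.26.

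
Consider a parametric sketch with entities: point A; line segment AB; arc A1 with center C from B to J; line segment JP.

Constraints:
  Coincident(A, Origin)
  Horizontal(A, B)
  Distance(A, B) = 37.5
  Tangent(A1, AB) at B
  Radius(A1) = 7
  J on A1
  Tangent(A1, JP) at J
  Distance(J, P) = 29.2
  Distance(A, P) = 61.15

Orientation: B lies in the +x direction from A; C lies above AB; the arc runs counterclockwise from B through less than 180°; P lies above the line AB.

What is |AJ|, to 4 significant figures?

44.65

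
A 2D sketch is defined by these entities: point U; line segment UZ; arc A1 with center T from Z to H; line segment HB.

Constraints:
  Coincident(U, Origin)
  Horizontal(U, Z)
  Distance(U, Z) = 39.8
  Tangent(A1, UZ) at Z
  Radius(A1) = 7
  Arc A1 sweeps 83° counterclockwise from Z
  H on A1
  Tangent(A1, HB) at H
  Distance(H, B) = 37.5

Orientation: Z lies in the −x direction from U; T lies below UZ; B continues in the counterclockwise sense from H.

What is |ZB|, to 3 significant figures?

44.9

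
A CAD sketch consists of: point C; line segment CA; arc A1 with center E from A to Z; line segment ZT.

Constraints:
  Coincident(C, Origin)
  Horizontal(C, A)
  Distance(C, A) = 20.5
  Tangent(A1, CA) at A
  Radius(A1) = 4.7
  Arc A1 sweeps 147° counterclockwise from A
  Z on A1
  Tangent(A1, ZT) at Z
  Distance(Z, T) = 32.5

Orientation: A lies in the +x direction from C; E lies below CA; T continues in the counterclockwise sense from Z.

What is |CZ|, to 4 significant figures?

19.91

The tangent condition forces EA to be normal to CA, so E = A + (0, -4.7) = (20.50, -4.700). On A1, A sits at bearing 90° from E; a 147° counterclockwise sweep puts Z at bearing 237°, so Z = E + 4.7·(cos 237°, sin 237°) = (17.94, -8.642). Then |CZ| = |Z − C| = 19.91.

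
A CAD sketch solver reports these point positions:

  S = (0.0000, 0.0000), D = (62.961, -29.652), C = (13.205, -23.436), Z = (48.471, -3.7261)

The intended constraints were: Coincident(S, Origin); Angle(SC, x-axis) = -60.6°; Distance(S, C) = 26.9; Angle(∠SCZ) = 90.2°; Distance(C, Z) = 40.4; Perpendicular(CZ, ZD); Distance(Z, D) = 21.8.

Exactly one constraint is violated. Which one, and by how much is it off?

Distance(Z, D) = 21.8 — off by 7.90.

S = (0.00, 0.00) ✓; SC at -60.60° ✓; |SC| = 26.90 ✓; ∠SCZ = 90.20° ✓; |CZ| = 40.40 ✓; ∠(CZ, ZD) = 90.00° ✓; |ZD| = 29.70 ✗.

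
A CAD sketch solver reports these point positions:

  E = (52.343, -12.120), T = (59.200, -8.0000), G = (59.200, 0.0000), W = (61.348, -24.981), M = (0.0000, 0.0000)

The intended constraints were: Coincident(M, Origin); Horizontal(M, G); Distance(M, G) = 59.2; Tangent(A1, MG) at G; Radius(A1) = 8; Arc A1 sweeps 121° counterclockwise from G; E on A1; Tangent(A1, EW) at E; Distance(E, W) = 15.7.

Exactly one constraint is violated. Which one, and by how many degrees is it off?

Tangent(A1, EW) at E — off by 4.00°.

M = (0.00, 0.00) ✓; M.y = 0.00, G.y = 0.00 ✓; |MG| = 59.20 ✓; ∠(TG, GM) = 90.00° ✓; |TG| = 8.000 ✓; bearing(T→E) − bearing(T→G) = 121.0° ✓; |TE| = 8.000 ✓; ∠(TE, EW) = 86.00° ✗; |EW| = 15.70 ✓.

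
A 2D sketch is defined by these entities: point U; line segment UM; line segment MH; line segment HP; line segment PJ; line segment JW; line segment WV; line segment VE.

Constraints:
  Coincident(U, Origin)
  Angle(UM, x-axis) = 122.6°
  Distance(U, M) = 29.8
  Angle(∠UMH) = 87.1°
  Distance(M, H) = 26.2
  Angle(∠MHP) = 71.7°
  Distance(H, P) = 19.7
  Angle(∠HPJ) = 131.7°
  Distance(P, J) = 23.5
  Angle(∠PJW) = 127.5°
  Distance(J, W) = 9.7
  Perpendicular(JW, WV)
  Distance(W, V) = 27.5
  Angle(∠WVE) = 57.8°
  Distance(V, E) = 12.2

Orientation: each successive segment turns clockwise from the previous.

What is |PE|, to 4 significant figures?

13.88

U is at the origin; UM runs at 122.6° with length 29.8, so M = (-16.06, 25.11). ∠UMH = 87.1° gives MH at 29.70° from the x-axis; with |MH| = 26.2, H = (6.703, 38.09). ∠MHP = 71.7° gives HP at -78.60° from the x-axis; with |HP| = 19.7, P = (10.60, 18.77). ∠HPJ = 131.7° gives PJ at -126.9° from the x-axis; with |PJ| = 23.5, J = (-3.513, -0.01783). ∠PJW = 127.5° gives JW at -179.4° from the x-axis; with |JW| = 9.7, W = (-13.21, -0.1194). The perpendicularity gives WV at right angles to JW, so WV runs at 90.60°; with |WV| = 27.5, V = (-13.50, 27.38). ∠WVE = 57.8° gives VE at -31.60° from the x-axis; with |VE| = 12.2, E = (-3.110, 20.99). Then |PE| = |E − P| = 13.88.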